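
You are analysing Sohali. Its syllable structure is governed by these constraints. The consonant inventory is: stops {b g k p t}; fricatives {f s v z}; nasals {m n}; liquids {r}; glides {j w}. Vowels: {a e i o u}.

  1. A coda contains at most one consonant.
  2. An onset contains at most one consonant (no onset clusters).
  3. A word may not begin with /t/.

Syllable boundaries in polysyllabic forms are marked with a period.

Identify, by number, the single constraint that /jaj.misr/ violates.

/jaj.misr/: syllable 2 coda /sr/ has 2 consonants (> 1).
This is a violation of constraint 1: "A coda contains at most one consonant."
The remaining constraints (2, 3) are satisfied.

1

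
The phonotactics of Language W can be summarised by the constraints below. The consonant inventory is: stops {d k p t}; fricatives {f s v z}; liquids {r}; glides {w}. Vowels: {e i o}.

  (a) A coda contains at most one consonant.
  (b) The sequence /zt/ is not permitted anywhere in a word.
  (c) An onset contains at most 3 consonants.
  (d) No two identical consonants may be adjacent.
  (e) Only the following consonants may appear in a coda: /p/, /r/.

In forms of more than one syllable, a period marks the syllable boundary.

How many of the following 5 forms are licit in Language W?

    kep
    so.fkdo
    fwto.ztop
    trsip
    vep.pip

kep — σ1 onset /k/, coda /p/ ok → licit
so.fkdo — σ1 onset /s/, coda /∅/ ok; σ2 onset /fkd/ (3C), coda /∅/ ok → licit
fwto.ztop — violates constraint (b): contains banned sequence /zt/ → illicit
trsip — σ1 onset /trs/ (3C), coda /p/ ok → licit
vep.pip — violates constraint (d): adjacent identical consonants /pp/ → illicit
Licit: kep, so.fkdo, trsip → 3.

3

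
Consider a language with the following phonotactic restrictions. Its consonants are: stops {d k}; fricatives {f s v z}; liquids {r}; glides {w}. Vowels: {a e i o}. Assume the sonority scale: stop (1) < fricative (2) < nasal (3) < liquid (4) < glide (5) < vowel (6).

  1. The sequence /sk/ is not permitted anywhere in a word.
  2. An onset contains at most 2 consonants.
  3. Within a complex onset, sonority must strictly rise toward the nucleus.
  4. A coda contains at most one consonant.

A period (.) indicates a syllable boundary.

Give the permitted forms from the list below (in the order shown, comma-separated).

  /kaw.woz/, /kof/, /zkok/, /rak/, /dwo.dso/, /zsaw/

/kaw.woz/, /kof/, /rak/, /dwo.dso/

/kaw.woz/ — σ1 onset /k/, coda /w/ ok; σ2 onset /w/, coda /z/ ok → permitted
/kof/ — σ1 onset /k/, coda /f/ ok → permitted
/zkok/ — violates constraint 3: syllable 1 onset /zk/: /z/ (fricative, 2) → /k/ (stop, 1) does not rise → not permitted
/rak/ — σ1 onset /r/, coda /k/ ok → permitted
/dwo.dso/ — σ1 onset /dw/ (1→5 rises), coda /∅/ ok; σ2 onset /ds/ (1→2 rises), coda /∅/ ok → permitted
/zsaw/ — violates constraint 3: syllable 1 onset /zs/: /z/ (fricative, 2) → /s/ (fricative, 2) does not rise → not permitted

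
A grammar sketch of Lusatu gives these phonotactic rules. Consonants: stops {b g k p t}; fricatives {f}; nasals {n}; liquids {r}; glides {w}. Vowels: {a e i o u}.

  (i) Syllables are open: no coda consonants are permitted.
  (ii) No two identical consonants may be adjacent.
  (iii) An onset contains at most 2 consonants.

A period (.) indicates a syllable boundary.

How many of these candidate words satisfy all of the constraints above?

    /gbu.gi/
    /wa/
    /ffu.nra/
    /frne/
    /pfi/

3

/gbu.gi/ — σ1 onset /gb/ (2C), coda /∅/ ok; σ2 onset /g/, coda /∅/ ok → well-formed
/wa/ — σ1 onset /w/, coda /∅/ ok → well-formed
/ffu.nra/ — violates constraint (ii): adjacent identical consonants /ff/ → ill-formed
/frne/ — violates constraint (iii): syllable 1 onset /frn/ has 3 consonants (> 2) → ill-formed
/pfi/ — σ1 onset /pf/ (2C), coda /∅/ ok → well-formed
Well-formed: /gbu.gi/, /wa/, /pfi/ → 3.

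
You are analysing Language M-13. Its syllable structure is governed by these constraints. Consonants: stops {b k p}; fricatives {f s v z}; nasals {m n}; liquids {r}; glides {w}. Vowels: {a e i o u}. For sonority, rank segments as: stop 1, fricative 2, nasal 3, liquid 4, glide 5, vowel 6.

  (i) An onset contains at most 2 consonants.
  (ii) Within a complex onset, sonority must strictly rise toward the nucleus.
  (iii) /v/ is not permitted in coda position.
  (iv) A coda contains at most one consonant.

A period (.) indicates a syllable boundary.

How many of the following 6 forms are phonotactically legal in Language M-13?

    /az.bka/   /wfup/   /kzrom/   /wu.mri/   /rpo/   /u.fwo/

2

/az.bka/ — violates constraint (ii): syllable 2 onset /bk/: /b/ (stop, 1) → /k/ (stop, 1) does not rise → phonotactically illegal
/wfup/ — violates constraint (ii): syllable 1 onset /wf/: /w/ (glide, 5) → /f/ (fricative, 2) does not rise → phonotactically illegal
/kzrom/ — violates constraint (i): syllable 1 onset /kzr/ has 3 consonants (> 2) → phonotactically illegal
/wu.mri/ — σ1 onset /w/, coda /∅/ ok; σ2 onset /mr/ (3→4 rises), coda /∅/ ok → phonotactically legal
/rpo/ — violates constraint (ii): syllable 1 onset /rp/: /r/ (liquid, 4) → /p/ (stop, 1) does not rise → phonotactically illegal
/u.fwo/ — σ1 onset /∅/, coda /∅/ ok; σ2 onset /fw/ (2→5 rises), coda /∅/ ok → phonotactically legal
Phonotactically legal: /wu.mri/, /u.fwo/ → 2.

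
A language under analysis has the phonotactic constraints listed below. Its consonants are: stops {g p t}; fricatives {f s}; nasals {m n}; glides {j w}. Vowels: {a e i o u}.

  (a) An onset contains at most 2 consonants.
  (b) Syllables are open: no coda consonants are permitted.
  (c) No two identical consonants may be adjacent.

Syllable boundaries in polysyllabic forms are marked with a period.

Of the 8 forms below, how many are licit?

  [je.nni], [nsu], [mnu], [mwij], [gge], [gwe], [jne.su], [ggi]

[je.nni] — violates constraint (c): adjacent identical consonants /nn/ → illicit
[nsu] — σ1 onset /ns/ (2C), coda /∅/ ok → licit
[mnu] — σ1 onset /mn/ (2C), coda /∅/ ok → licit
[mwij] — violates constraint (b): syllable 1 coda /j/ has 1 consonant (> 0) → illicit
[gge] — violates constraint (c): adjacent identical consonants /gg/ → illicit
[gwe] — σ1 onset /gw/ (2C), coda /∅/ ok → licit
[jne.su] — σ1 onset /jn/ (2C), coda /∅/ ok; σ2 onset /s/, coda /∅/ ok → licit
[ggi] — violates constraint (c): adjacent identical consonants /gg/ → illicit
Licit: [nsu], [mnu], [gwe], [jne.su] → 4.

4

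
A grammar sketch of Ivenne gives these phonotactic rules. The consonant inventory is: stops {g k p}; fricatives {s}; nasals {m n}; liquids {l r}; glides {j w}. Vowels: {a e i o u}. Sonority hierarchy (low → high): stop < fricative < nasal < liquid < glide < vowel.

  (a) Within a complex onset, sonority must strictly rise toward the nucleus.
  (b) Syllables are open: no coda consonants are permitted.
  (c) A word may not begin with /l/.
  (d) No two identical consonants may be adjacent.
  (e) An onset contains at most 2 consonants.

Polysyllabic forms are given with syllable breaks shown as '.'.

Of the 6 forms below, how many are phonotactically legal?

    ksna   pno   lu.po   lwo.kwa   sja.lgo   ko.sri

2

ksna — violates constraint (e): syllable 1 onset /ksn/ has 3 consonants (> 2) → phonotactically illegal
pno — σ1 onset /pn/ (1→3 rises), coda /∅/ ok → phonotactically legal
lu.po — violates constraint (c): word begins with /l/ → phonotactically illegal
lwo.kwa — violates constraint (c): word begins with /l/ → phonotactically illegal
sja.lgo — violates constraint (a): syllable 2 onset /lg/: /l/ (liquid, 4) → /g/ (stop, 1) does not rise → phonotactically illegal
ko.sri — σ1 onset /k/, coda /∅/ ok; σ2 onset /sr/ (2→4 rises), coda /∅/ ok → phonotactically legal
Phonotactically legal: pno, ko.sri → 2.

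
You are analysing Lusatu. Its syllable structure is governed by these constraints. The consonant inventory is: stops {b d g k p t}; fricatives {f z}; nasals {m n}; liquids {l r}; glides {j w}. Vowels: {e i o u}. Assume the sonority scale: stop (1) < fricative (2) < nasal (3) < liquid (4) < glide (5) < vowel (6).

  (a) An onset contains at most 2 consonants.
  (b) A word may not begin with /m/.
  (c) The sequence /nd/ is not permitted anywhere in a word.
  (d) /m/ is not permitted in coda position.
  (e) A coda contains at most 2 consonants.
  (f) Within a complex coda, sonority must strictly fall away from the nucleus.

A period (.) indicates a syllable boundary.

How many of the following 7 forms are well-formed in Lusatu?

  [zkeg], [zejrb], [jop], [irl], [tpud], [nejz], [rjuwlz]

4

[zkeg] — σ1 onset /zk/ (2C), coda /g/ ok → well-formed
[zejrb] — violates constraint (e): syllable 1 coda /jrb/ has 3 consonants (> 2) → ill-formed
[jop] — σ1 onset /j/, coda /p/ ok → well-formed
[irl] — violates constraint (f): syllable 1 coda /rl/: /r/ (liquid, 4) → /l/ (liquid, 4) does not fall → ill-formed
[tpud] — σ1 onset /tp/ (2C), coda /d/ ok → well-formed
[nejz] — σ1 onset /n/, coda /jz/ (5→2 falls) ok → well-formed
[rjuwlz] — violates constraint (e): syllable 1 coda /wlz/ has 3 consonants (> 2) → ill-formed
Well-formed: [zkeg], [jop], [tpud], [nejz] → 4.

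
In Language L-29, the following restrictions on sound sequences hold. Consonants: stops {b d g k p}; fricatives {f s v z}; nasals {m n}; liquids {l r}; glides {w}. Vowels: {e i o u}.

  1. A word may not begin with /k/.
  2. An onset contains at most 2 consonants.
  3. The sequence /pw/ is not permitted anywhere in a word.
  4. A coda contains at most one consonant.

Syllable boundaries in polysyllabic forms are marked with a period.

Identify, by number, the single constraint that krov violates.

1

krov: word begins with /k/.
This is a violation of constraint 1: "A word may not begin with /k/."
The remaining constraints (2, 3, 4) are satisfied.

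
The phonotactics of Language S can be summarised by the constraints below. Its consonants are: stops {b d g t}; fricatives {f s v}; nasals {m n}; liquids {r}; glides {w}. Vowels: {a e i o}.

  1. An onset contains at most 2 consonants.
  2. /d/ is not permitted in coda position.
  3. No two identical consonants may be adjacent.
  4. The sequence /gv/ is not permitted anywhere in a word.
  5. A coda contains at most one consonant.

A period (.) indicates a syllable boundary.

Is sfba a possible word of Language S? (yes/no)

sfba — violates constraint 1: syllable 1 onset /sfb/ has 3 consonants (> 2) → phonotactically illegal

no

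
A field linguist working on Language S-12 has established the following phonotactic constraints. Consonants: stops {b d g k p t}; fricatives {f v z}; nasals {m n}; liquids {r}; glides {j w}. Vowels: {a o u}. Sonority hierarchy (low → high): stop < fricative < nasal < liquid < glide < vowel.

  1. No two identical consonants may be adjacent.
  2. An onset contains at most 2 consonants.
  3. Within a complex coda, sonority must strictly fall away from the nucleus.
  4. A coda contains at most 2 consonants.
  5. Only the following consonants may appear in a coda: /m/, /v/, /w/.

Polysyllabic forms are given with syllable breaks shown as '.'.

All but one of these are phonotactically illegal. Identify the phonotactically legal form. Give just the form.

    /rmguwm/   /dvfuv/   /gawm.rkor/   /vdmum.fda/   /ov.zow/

/ov.zow/

/rmguwm/ — violates constraint 2: syllable 1 onset /rmg/ has 3 consonants (> 2) → phonotactically illegal
/dvfuv/ — violates constraint 2: syllable 1 onset /dvf/ has 3 consonants (> 2) → phonotactically illegal
/gawm.rkor/ — violates constraint 5: syllable 2 coda contains /r/, which is not a licensed coda consonant → phonotactically illegal
/vdmum.fda/ — violates constraint 2: syllable 1 onset /vdm/ has 3 consonants (> 2) → phonotactically illegal
/ov.zow/ — σ1 onset /∅/, coda /v/ ok; σ2 onset /z/, coda /w/ ok → phonotactically legal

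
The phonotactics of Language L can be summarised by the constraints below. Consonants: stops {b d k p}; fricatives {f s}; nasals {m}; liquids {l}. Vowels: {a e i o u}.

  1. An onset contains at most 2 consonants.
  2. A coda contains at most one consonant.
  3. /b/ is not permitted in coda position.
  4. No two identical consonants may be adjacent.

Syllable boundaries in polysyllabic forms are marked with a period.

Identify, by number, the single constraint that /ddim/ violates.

/ddim/: adjacent identical consonants /dd/.
This is a violation of constraint 4: "No two identical consonants may be adjacent."
The remaining constraints (1, 2, 3) are satisfied.

4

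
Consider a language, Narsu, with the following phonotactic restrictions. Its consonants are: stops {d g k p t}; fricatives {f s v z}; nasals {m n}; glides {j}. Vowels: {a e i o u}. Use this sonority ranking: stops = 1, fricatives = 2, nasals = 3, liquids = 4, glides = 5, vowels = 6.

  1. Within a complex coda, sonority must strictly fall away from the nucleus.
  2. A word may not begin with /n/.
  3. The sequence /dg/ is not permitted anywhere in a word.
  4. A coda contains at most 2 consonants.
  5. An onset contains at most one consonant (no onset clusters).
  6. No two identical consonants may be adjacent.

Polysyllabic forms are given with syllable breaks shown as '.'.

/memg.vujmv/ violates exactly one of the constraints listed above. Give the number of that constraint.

/memg.vujmv/: syllable 2 coda /jmv/ has 3 consonants (> 2).
This is a violation of constraint 4: "A coda contains at most 2 consonants."
The remaining constraints (1, 2, 3, 5, 6) are satisfied.

4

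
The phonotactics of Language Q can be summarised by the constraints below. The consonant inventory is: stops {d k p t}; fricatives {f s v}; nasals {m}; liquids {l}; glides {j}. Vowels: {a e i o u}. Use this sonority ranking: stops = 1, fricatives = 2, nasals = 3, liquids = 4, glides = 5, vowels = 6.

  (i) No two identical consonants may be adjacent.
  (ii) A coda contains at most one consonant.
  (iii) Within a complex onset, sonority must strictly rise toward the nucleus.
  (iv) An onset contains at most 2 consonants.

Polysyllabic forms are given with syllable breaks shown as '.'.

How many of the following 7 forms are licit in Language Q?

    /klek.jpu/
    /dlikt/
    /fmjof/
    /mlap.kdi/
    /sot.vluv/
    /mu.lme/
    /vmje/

1

/klek.jpu/ — violates constraint (iii): syllable 2 onset /jp/: /j/ (glide, 5) → /p/ (stop, 1) does not rise → illicit
/dlikt/ — violates constraint (ii): syllable 1 coda /kt/ has 2 consonants (> 1) → illicit
/fmjof/ — violates constraint (iv): syllable 1 onset /fmj/ has 3 consonants (> 2) → illicit
/mlap.kdi/ — violates constraint (iii): syllable 2 onset /kd/: /k/ (stop, 1) → /d/ (stop, 1) does not rise → illicit
/sot.vluv/ — σ1 onset /s/, coda /t/ ok; σ2 onset /vl/ (2→4 rises), coda /v/ ok → licit
/mu.lme/ — violates constraint (iii): syllable 2 onset /lm/: /l/ (liquid, 4) → /m/ (nasal, 3) does not rise → illicit
/vmje/ — violates constraint (iv): syllable 1 onset /vmj/ has 3 consonants (> 2) → illicit
Licit: /sot.vluv/ → 1.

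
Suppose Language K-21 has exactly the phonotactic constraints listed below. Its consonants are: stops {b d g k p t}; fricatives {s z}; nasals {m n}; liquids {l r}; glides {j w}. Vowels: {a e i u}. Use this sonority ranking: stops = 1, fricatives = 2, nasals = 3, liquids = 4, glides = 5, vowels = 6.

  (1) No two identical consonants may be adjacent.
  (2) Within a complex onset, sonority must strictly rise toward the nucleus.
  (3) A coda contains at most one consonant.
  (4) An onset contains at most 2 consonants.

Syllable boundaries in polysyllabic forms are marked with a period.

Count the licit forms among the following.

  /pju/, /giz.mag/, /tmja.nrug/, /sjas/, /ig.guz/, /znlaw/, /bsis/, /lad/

/pju/ — σ1 onset /pj/ (1→5 rises), coda /∅/ ok → licit
/giz.mag/ — σ1 onset /g/, coda /z/ ok; σ2 onset /m/, coda /g/ ok → licit
/tmja.nrug/ — violates constraint 4: syllable 1 onset /tmj/ has 3 consonants (> 2) → illicit
/sjas/ — σ1 onset /sj/ (2→5 rises), coda /s/ ok → licit
/ig.guz/ — violates constraint 1: adjacent identical consonants /gg/ → illicit
/znlaw/ — violates constraint 4: syllable 1 onset /znl/ has 3 consonants (> 2) → illicit
/bsis/ — σ1 onset /bs/ (1→2 rises), coda /s/ ok → licit
/lad/ — σ1 onset /l/, coda /d/ ok → licit
Licit: /pju/, /giz.mag/, /sjas/, /bsis/, /lad/ → 5.

5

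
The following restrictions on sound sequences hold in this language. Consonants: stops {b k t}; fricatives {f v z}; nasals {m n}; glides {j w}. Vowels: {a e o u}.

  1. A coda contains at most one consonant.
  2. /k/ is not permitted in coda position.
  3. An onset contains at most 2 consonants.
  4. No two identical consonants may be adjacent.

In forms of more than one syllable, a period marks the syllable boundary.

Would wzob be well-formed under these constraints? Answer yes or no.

wzob — σ1 onset /wz/ (2C), coda /b/ ok → well-formed

yes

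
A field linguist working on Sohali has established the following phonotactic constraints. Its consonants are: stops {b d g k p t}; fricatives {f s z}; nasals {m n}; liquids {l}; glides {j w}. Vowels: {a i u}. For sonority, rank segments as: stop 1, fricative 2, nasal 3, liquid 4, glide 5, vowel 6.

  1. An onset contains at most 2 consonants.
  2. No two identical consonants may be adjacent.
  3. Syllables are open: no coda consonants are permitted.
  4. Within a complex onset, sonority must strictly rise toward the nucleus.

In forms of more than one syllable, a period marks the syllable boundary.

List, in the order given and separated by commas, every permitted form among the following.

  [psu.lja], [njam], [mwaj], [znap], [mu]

[psu.lja] — σ1 onset /ps/ (1→2 rises), coda /∅/ ok; σ2 onset /lj/ (4→5 rises), coda /∅/ ok → permitted
[njam] — violates constraint 3: syllable 1 coda /m/ has 1 consonant (> 0) → not permitted
[mwaj] — violates constraint 3: syllable 1 coda /j/ has 1 consonant (> 0) → not permitted
[znap] — violates constraint 3: syllable 1 coda /p/ has 1 consonant (> 0) → not permitted
[mu] — σ1 onset /m/, coda /∅/ ok → permitted

[psu.lja], [mu]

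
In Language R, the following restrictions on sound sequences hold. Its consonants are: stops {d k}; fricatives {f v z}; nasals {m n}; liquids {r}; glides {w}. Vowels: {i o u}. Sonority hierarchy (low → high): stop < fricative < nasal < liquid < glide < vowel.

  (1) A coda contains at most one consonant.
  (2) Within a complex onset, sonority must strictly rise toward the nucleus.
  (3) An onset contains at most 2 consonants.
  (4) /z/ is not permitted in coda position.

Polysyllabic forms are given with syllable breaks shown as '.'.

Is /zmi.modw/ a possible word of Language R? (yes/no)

/zmi.modw/ — violates constraint 1: syllable 2 coda /dw/ has 2 consonants (> 1) → phonotactically illegal

no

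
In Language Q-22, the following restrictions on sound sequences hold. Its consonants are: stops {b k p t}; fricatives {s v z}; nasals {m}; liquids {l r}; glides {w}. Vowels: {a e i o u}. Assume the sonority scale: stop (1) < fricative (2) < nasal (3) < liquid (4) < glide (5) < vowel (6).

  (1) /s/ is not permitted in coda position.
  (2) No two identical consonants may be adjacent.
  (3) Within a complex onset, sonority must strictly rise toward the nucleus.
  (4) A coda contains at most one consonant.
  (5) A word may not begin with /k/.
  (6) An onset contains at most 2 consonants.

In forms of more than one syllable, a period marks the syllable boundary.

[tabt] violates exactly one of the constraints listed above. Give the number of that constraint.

[tabt]: syllable 1 coda /bt/ has 2 consonants (> 1).
This is a violation of constraint 4: "A coda contains at most one consonant."
The remaining constraints (1, 2, 3, 5, 6) are satisfied.

4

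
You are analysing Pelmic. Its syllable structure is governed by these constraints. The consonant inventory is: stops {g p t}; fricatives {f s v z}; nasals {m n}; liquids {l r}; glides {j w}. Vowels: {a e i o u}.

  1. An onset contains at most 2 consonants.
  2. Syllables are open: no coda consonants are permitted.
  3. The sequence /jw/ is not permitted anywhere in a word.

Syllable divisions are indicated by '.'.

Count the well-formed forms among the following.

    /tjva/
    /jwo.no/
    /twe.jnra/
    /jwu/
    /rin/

/tjva/ — violates constraint 1: syllable 1 onset /tjv/ has 3 consonants (> 2) → ill-formed
/jwo.no/ — violates constraint 3: contains banned sequence /jw/ → ill-formed
/twe.jnra/ — violates constraint 1: syllable 2 onset /jnr/ has 3 consonants (> 2) → ill-formed
/jwu/ — violates constraint 3: contains banned sequence /jw/ → ill-formed
/rin/ — violates constraint 2: syllable 1 coda /n/ has 1 consonant (> 0) → ill-formed
No form is well-formed → 0.

0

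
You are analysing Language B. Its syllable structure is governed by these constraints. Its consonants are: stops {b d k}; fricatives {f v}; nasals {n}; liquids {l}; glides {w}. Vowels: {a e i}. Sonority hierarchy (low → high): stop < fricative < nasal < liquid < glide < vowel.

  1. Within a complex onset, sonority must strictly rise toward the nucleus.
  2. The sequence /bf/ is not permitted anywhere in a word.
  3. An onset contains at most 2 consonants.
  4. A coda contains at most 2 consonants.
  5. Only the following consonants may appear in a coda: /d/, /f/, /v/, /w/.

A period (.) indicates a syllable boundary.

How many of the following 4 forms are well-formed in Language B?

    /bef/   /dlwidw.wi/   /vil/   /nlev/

2

/bef/ — σ1 onset /b/, coda /f/ ok → well-formed
/dlwidw.wi/ — violates constraint 3: syllable 1 onset /dlw/ has 3 consonants (> 2) → ill-formed
/vil/ — violates constraint 5: syllable 1 coda contains /l/, which is not a licensed coda consonant → ill-formed
/nlev/ — σ1 onset /nl/ (3→4 rises), coda /v/ ok → well-formed
Well-formed: /bef/, /nlev/ → 2.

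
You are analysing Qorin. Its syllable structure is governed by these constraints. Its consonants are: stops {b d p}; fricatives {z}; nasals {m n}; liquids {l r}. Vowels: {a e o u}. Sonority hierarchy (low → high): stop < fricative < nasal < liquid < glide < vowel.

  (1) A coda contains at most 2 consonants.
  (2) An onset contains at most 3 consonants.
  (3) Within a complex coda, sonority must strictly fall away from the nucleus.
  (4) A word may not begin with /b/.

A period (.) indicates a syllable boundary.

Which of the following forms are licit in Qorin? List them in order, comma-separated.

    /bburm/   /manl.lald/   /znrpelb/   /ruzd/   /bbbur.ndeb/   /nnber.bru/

/bburm/ — violates constraint 4: word begins with /b/ → illicit
/manl.lald/ — violates constraint 3: syllable 1 coda /nl/: /n/ (nasal, 3) → /l/ (liquid, 4) does not fall → illicit
/znrpelb/ — violates constraint 2: syllable 1 onset /znrp/ has 4 consonants (> 3) → illicit
/ruzd/ — σ1 onset /r/, coda /zd/ (2→1 falls) ok → licit
/bbbur.ndeb/ — violates constraint 4: word begins with /b/ → illicit
/nnber.bru/ — σ1 onset /nnb/ (3C), coda /r/ ok; σ2 onset /br/ (2C), coda /∅/ ok → licit

/ruzd/, /nnber.bru/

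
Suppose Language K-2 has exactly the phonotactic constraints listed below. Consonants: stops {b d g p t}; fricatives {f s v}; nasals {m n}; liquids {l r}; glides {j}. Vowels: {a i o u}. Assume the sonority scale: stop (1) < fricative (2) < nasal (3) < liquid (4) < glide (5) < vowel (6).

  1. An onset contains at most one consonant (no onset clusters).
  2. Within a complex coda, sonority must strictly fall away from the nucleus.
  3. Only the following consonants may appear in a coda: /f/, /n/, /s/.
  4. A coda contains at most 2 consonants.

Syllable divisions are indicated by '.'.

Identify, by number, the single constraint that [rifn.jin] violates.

2

[rifn.jin]: syllable 1 coda /fn/: /f/ (fricative, 2) → /n/ (nasal, 3) does not fall.
This is a violation of constraint 2: "Within a complex coda, sonority must strictly fall away from the nucleus."
The remaining constraints (1, 3, 4) are satisfied.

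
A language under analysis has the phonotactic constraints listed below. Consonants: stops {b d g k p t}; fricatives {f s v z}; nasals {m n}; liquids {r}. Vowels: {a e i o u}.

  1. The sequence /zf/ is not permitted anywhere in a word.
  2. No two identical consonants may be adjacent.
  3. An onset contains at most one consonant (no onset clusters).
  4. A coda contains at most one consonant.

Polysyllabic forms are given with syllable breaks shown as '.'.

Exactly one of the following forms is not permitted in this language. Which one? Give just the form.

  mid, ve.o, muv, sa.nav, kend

mid — σ1 onset /m/, coda /d/ ok → permitted
ve.o — σ1 onset /v/, coda /∅/ ok; σ2 onset /∅/, coda /∅/ ok → permitted
muv — σ1 onset /m/, coda /v/ ok → permitted
sa.nav — σ1 onset /s/, coda /∅/ ok; σ2 onset /n/, coda /v/ ok → permitted
kend — violates constraint 4: syllable 1 coda /nd/ has 2 consonants (> 1) → not permitted

kend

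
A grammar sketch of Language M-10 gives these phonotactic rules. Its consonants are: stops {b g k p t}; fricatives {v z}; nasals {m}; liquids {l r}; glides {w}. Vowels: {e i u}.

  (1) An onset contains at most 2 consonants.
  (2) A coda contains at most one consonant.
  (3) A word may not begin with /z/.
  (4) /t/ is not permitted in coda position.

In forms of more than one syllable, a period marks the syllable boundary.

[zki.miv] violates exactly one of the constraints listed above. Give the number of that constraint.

3

[zki.miv]: word begins with /z/.
This is a violation of constraint 3: "A word may not begin with /z/."
The remaining constraints (1, 2, 4) are satisfied.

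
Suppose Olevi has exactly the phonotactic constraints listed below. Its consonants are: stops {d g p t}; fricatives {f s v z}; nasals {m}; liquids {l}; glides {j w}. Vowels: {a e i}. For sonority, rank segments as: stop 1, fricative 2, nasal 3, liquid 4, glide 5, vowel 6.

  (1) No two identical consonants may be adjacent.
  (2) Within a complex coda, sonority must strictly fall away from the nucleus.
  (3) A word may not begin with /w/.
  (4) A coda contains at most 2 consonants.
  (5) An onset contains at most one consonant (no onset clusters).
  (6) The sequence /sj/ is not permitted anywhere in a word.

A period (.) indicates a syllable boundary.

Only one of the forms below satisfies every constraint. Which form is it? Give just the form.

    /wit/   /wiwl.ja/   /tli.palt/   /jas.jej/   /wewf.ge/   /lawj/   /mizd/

/wit/ — violates constraint 3: word begins with /w/ → illicit
/wiwl.ja/ — violates constraint 3: word begins with /w/ → illicit
/tli.palt/ — violates constraint 5: syllable 1 onset /tl/ has 2 consonants (> 1) → illicit
/jas.jej/ — violates constraint 6: contains banned sequence /sj/ → illicit
/wewf.ge/ — violates constraint 3: word begins with /w/ → illicit
/lawj/ — violates constraint 2: syllable 1 coda /wj/: /w/ (glide, 5) → /j/ (glide, 5) does not fall → illicit
/mizd/ — σ1 onset /m/, coda /zd/ (2→1 falls) ok → licit

/mizd/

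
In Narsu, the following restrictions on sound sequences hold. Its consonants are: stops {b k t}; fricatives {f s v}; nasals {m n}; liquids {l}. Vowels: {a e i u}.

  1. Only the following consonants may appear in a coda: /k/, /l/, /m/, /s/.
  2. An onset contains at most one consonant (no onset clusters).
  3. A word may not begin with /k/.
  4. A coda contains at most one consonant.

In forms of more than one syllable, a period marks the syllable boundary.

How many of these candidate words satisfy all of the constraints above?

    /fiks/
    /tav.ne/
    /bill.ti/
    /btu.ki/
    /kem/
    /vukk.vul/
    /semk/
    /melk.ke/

0

/fiks/ — violates constraint 4: syllable 1 coda /ks/ has 2 consonants (> 1) → ill-formed
/tav.ne/ — violates constraint 1: syllable 1 coda contains /v/, which is not a licensed coda consonant → ill-formed
/bill.ti/ — violates constraint 4: syllable 1 coda /ll/ has 2 consonants (> 1) → ill-formed
/btu.ki/ — violates constraint 2: syllable 1 onset /bt/ has 2 consonants (> 1) → ill-formed
/kem/ — violates constraint 3: word begins with /k/ → ill-formed
/vukk.vul/ — violates constraint 4: syllable 1 coda /kk/ has 2 consonants (> 1) → ill-formed
/semk/ — violates constraint 4: syllable 1 coda /mk/ has 2 consonants (> 1) → ill-formed
/melk.ke/ — violates constraint 4: syllable 1 coda /lk/ has 2 consonants (> 1) → ill-formed
No form is well-formed → 0.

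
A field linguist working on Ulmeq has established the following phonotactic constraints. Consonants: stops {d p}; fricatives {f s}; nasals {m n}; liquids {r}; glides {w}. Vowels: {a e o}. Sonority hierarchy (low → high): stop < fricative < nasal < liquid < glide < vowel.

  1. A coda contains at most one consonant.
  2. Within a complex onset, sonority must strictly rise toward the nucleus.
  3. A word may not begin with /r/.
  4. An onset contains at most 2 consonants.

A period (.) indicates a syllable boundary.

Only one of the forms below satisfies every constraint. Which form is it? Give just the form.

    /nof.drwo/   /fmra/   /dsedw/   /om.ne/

/om.ne/

/nof.drwo/ — violates constraint 4: syllable 2 onset /drw/ has 3 consonants (> 2) → ill-formed
/fmra/ — violates constraint 4: syllable 1 onset /fmr/ has 3 consonants (> 2) → ill-formed
/dsedw/ — violates constraint 1: syllable 1 coda /dw/ has 2 consonants (> 1) → ill-formed
/om.ne/ — σ1 onset /∅/, coda /m/ ok; σ2 onset /n/, coda /∅/ ok → well-formed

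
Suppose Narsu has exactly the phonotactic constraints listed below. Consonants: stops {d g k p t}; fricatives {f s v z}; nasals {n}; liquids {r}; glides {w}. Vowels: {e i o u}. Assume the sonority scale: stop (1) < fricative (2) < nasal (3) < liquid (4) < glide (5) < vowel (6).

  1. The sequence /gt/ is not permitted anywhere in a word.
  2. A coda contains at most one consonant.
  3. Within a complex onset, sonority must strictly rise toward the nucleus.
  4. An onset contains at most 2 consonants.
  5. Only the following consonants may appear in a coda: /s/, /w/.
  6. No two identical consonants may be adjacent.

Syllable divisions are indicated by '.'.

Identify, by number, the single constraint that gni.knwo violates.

gni.knwo: syllable 2 onset /knw/ has 3 consonants (> 2).
This is a violation of constraint 4: "An onset contains at most 2 consonants."
The remaining constraints (1, 2, 3, 5, 6) are satisfied.

4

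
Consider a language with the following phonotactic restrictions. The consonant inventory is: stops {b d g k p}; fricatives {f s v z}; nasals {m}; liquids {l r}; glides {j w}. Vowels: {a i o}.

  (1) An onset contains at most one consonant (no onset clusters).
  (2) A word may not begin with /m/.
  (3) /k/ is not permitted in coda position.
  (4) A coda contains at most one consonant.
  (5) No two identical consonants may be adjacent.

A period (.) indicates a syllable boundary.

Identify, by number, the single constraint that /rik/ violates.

3

/rik/: syllable 1 coda contains /k/.
This is a violation of constraint 3: "/k/ is not permitted in coda position."
The remaining constraints (1, 2, 4, 5) are satisfied.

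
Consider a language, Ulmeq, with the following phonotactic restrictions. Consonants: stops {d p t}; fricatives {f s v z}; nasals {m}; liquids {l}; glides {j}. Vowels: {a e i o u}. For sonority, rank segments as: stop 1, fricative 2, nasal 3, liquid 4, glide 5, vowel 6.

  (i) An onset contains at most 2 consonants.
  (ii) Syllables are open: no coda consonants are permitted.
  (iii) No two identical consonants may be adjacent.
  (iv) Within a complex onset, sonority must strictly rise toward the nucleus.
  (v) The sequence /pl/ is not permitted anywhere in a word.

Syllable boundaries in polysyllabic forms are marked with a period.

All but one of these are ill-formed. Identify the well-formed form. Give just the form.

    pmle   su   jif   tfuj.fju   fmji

pmle — violates constraint (i): syllable 1 onset /pml/ has 3 consonants (> 2) → ill-formed
su — σ1 onset /s/, coda /∅/ ok → well-formed
jif — violates constraint (ii): syllable 1 coda /f/ has 1 consonant (> 0) → ill-formed
tfuj.fju — violates constraint (ii): syllable 1 coda /j/ has 1 consonant (> 0) → ill-formed
fmji — violates constraint (i): syllable 1 onset /fmj/ has 3 consonants (> 2) → ill-formed

su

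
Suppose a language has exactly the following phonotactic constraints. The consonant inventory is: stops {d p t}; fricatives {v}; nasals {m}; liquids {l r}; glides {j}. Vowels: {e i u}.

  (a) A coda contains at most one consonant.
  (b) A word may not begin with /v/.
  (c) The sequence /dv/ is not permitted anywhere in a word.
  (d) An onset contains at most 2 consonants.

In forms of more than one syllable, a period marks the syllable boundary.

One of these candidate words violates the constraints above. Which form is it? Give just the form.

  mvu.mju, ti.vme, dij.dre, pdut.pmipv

mvu.mju — σ1 onset /mv/ (2C), coda /∅/ ok; σ2 onset /mj/ (2C), coda /∅/ ok → permitted
ti.vme — σ1 onset /t/, coda /∅/ ok; σ2 onset /vm/ (2C), coda /∅/ ok → permitted
dij.dre — σ1 onset /d/, coda /j/ ok; σ2 onset /dr/ (2C), coda /∅/ ok → permitted
pdut.pmipv — violates constraint (a): syllable 2 coda /pv/ has 2 consonants (> 1) → not permitted

pdut.pmipv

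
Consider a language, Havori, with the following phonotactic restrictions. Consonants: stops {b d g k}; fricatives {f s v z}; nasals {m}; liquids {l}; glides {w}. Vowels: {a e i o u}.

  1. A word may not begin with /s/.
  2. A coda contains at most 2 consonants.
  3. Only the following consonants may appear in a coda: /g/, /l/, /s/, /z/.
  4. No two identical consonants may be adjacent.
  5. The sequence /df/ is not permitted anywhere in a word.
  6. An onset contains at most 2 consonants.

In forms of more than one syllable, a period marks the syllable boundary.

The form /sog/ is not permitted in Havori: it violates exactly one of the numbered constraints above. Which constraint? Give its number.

1

/sog/: word begins with /s/.
This is a violation of constraint 1: "A word may not begin with /s/."
The remaining constraints (2, 3, 4, 5, 6) are satisfied.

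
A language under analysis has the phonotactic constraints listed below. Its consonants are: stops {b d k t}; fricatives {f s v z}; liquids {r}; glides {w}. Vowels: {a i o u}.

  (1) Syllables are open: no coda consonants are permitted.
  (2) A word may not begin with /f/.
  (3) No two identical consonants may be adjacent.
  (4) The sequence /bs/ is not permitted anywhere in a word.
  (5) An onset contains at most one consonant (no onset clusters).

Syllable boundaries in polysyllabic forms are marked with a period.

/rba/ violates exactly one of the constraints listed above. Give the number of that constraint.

/rba/: syllable 1 onset /rb/ has 2 consonants (> 1).
This is a violation of constraint 5: "An onset contains at most one consonant (no onset clusters)."
The remaining constraints (1, 2, 3, 4) are satisfied.

5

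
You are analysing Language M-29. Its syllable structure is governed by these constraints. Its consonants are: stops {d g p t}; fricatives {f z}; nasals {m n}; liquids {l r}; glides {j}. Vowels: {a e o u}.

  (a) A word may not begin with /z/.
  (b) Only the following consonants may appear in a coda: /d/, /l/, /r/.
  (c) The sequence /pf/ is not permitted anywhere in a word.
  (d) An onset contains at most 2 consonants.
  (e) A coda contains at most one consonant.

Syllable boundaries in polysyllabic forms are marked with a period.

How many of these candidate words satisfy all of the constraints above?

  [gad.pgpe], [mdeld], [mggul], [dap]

[gad.pgpe] — violates constraint (d): syllable 2 onset /pgp/ has 3 consonants (> 2) → phonotactically illegal
[mdeld] — violates constraint (e): syllable 1 coda /ld/ has 2 consonants (> 1) → phonotactically illegal
[mggul] — violates constraint (d): syllable 1 onset /mgg/ has 3 consonants (> 2) → phonotactically illegal
[dap] — violates constraint (b): syllable 1 coda contains /p/, which is not a licensed coda consonant → phonotactically illegal
No form is phonotactically legal → 0.

0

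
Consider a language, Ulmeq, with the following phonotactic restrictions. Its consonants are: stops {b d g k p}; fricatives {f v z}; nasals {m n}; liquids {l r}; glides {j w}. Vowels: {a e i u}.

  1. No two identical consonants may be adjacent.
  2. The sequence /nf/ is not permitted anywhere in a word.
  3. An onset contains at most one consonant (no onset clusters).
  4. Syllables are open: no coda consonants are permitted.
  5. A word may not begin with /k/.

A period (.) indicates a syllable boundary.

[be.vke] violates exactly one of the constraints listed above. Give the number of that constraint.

3

[be.vke]: syllable 2 onset /vk/ has 2 consonants (> 1).
This is a violation of constraint 3: "An onset contains at most one consonant (no onset clusters)."
The remaining constraints (1, 2, 4, 5) are satisfied.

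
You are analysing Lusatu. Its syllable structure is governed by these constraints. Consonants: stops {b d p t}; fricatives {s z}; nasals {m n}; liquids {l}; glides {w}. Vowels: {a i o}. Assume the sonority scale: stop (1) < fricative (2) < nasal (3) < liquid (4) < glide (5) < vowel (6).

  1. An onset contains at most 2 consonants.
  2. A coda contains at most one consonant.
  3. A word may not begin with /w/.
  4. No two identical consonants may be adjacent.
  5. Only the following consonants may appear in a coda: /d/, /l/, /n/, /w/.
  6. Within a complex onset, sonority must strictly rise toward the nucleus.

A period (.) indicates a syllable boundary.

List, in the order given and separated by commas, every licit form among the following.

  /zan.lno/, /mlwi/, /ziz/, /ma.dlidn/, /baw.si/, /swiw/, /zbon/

/baw.si/, /swiw/

/zan.lno/ — violates constraint 6: syllable 2 onset /ln/: /l/ (liquid, 4) → /n/ (nasal, 3) does not rise → illicit
/mlwi/ — violates constraint 1: syllable 1 onset /mlw/ has 3 consonants (> 2) → illicit
/ziz/ — violates constraint 5: syllable 1 coda contains /z/, which is not a licensed coda consonant → illicit
/ma.dlidn/ — violates constraint 2: syllable 2 coda /dn/ has 2 consonants (> 1) → illicit
/baw.si/ — σ1 onset /b/, coda /w/ ok; σ2 onset /s/, coda /∅/ ok → licit
/swiw/ — σ1 onset /sw/ (2→5 rises), coda /w/ ok → licit
/zbon/ — violates constraint 6: syllable 1 onset /zb/: /z/ (fricative, 2) → /b/ (stop, 1) does not rise → illicit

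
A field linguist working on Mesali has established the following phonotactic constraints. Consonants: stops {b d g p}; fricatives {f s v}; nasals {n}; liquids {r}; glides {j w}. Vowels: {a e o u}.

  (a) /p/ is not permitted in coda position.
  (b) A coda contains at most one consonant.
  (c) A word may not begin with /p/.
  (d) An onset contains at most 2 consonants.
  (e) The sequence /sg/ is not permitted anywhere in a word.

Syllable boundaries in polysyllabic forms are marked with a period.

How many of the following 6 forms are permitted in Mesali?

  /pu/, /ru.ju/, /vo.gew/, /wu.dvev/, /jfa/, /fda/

/pu/ — violates constraint (c): word begins with /p/ → not permitted
/ru.ju/ — σ1 onset /r/, coda /∅/ ok; σ2 onset /j/, coda /∅/ ok → permitted
/vo.gew/ — σ1 onset /v/, coda /∅/ ok; σ2 onset /g/, coda /w/ ok → permitted
/wu.dvev/ — σ1 onset /w/, coda /∅/ ok; σ2 onset /dv/ (2C), coda /v/ ok → permitted
/jfa/ — σ1 onset /jf/ (2C), coda /∅/ ok → permitted
/fda/ — σ1 onset /fd/ (2C), coda /∅/ ok → permitted
Permitted: /ru.ju/, /vo.gew/, /wu.dvev/, /jfa/, /fda/ → 5.

5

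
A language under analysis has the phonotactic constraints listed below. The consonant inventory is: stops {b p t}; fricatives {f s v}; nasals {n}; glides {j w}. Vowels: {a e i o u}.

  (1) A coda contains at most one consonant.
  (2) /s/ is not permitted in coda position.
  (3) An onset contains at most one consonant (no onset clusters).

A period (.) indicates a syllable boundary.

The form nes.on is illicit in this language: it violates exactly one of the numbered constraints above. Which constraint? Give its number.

nes.on: syllable 1 coda contains /s/.
This is a violation of constraint 2: "/s/ is not permitted in coda position."
The remaining constraints (1, 3) are satisfied.

2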